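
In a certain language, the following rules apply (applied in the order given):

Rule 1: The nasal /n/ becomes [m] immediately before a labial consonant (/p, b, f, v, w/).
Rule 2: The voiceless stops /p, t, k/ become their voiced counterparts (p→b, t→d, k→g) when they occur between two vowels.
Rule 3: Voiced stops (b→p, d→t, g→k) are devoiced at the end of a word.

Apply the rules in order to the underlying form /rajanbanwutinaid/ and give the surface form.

rajambamwudinait

Rule 1 (nasal place assimilation): /n/ precedes the labial consonant /b/, so it assimilates in place to [m]. /n/ precedes the labial consonant /w/, so it assimilates in place to [m]. /rajanbanwutinaid/ → rajambamwutinaid.
Rule 2 (intervocalic voicing): /t/ is a voiceless stop between vowels /u/ and /i/, so it voices to [d]. /rajambamwutinaid/ → rajambamwudinaid.
Rule 3 (final devoicing): /d/ is a voiced stop in word-final position, so it devoices to [t]. /rajambamwudinaid/ → rajambamwudinait.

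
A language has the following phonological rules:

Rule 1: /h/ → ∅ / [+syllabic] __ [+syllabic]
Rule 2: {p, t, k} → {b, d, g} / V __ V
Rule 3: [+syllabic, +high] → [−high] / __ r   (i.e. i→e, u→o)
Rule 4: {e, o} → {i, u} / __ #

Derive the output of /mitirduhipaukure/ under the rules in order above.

miderduibaugori

Rule 1 (intervocalic h-deletion): /h/ occurs between vowels /u/ and /i/, so it deletes. /mitirduhipaukure/ → mitirduipaukure.
Rule 2 (intervocalic voicing): /t/ is a voiceless stop between vowels /i/ and /i/, so it voices to [d]. /p/ is a voiceless stop between vowels /i/ and /a/, so it voices to [b]. /k/ is a voiceless stop between vowels /u/ and /u/, so it voices to [g]. /mitirduipaukure/ → midirduibaugure.
Rule 3 (pre-rhotic lowering): /i/ is a high vowel immediately before /r/, so it lowers to [e]. /u/ is a high vowel immediately before /r/, so it lowers to [o]. /midirduibaugure/ → miderduibaugore.
Rule 4 (final vowel raising): /e/ is a mid vowel in word-final position, so it raises to [i]. /miderduibaugore/ → miderduibaugori.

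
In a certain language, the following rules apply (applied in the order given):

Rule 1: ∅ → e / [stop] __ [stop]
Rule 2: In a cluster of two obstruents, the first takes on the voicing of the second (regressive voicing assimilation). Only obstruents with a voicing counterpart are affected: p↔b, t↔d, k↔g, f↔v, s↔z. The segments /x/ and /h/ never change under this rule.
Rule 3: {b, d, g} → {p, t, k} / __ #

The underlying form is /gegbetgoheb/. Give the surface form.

Rule 1 (stop-cluster e-epenthesis): /g/ and /b/ form a stop–stop cluster, so [e] is inserted between them. /t/ and /g/ form a stop–stop cluster, so [e] is inserted between them. /gegbetgoheb/ → gegebetegoheb.
Rule 2 (regressive voicing assimilation): no segment meets the environment; /gegebetegoheb/ is unchanged.
Rule 3 (final devoicing): /b/ is a voiced stop in word-final position, so it devoices to [p]. /gegebetegoheb/ → gegebetegohep.

gegebetegohep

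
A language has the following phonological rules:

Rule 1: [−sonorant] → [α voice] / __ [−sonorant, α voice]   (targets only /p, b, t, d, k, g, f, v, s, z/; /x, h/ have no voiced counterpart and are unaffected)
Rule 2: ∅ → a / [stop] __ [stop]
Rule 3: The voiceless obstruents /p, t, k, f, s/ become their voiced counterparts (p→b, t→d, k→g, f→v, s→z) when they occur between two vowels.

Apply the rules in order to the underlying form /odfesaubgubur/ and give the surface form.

Rule 1 (regressive voicing assimilation): /d/ precedes the voiceless obstruent /f/, so it devoices to [t] by assimilation. /odfesaubgubur/ → otfesaubgubur.
Rule 2 (stop-cluster a-epenthesis): /b/ and /g/ form a stop–stop cluster, so [a] is inserted between them. /otfesaubgubur/ → otfesaubagubur.
Rule 3 (intervocalic voicing): /s/ is a voiceless obstruent between vowels /e/ and /a/, so it voices to [z]. /otfesaubagubur/ → otfezaubagubur.

otfezaubagubur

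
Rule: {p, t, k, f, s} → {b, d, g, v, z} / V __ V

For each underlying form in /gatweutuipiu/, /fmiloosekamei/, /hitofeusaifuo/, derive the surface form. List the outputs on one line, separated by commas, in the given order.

gatweuduibiu, fmiloozegamei, hidoveuzaivuo

/gatweutuipiu/: /t/ is a voiceless obstruent between vowels /u/ and /u/, so it voices to [d]. /p/ is a voiceless obstruent between vowels /i/ and /i/, so it voices to [b]. → [gatweuduibiu].
/fmiloosekamei/: /s/ is a voiceless obstruent between vowels /o/ and /e/, so it voices to [z]. /k/ is a voiceless obstruent between vowels /e/ and /a/, so it voices to [g]. → [fmiloozegamei].
/hitofeusaifuo/: /t/ is a voiceless obstruent between vowels /i/ and /o/, so it voices to [d]. /f/ is a voiceless obstruent between vowels /o/ and /e/, so it voices to [v]. /s/ is a voiceless obstruent between vowels /u/ and /a/, so it voices to [z]. /f/ is a voiceless obstruent between vowels /i/ and /u/, so it voices to [v]. → [hidoveuzaivuo].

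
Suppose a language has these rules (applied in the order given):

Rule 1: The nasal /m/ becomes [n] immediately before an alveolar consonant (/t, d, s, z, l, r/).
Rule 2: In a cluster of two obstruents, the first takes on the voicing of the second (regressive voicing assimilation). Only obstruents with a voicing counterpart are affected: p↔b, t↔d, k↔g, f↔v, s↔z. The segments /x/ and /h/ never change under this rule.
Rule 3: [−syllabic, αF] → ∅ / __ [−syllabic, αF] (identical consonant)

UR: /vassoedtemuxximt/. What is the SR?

Rule 1 (nasal place assimilation): /m/ precedes the alveolar consonant /t/, so it assimilates in place to [n]. /vassoedtemuxximt/ → vassoedtemuxxint.
Rule 2 (regressive voicing assimilation): /d/ precedes the voiceless obstruent /t/, so it devoices to [t] by assimilation. /vassoedtemuxxint/ → vassoettemuxxint.
Rule 3 (degemination): /ss/ is a geminate; the first /s/ deletes. /tt/ is a geminate; the first /t/ deletes. /xx/ is a geminate; the first /x/ deletes. /vassoettemuxxint/ → vasoetemuxint.

vasoetemuxint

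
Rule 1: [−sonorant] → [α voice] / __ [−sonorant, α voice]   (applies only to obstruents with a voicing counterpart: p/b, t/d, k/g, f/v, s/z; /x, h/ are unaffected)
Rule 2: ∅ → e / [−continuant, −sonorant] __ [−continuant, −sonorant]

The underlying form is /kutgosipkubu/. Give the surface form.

Rule 1 (regressive voicing assimilation): /t/ precedes the voiced obstruent /g/, so it voices to [d] by assimilation. /kutgosipkubu/ → kudgosipkubu.
Rule 2 (stop-cluster e-epenthesis): /d/ and /g/ form a stop–stop cluster, so [e] is inserted between them. /p/ and /k/ form a stop–stop cluster, so [e] is inserted between them. /kudgosipkubu/ → kudegosipekubu.

kudegosipekubu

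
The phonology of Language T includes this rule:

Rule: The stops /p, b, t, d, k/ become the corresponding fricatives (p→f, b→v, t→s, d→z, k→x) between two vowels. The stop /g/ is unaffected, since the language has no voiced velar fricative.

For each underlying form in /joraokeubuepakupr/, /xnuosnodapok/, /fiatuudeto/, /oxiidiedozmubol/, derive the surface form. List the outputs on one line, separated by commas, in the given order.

joraoxeuvuefaxupr, xnuosnozafok, fiasuuzeso, oxiiziezozmuvol

/joraokeubuepakupr/: /k/ is a stop between vowels /o/ and /e/, so it spirantizes to the fricative [x]. /b/ is a stop between vowels /u/ and /u/, so it spirantizes to the fricative [v]. /p/ is a stop between vowels /e/ and /a/, so it spirantizes to the fricative [f]. /k/ is a stop between vowels /a/ and /u/, so it spirantizes to the fricative [x]. → [joraoxeuvuefaxupr].
/xnuosnodapok/: /d/ is a stop between vowels /o/ and /a/, so it spirantizes to the fricative [z]. /p/ is a stop between vowels /a/ and /o/, so it spirantizes to the fricative [f]. → [xnuosnozafok].
/fiatuudeto/: /t/ is a stop between vowels /a/ and /u/, so it spirantizes to the fricative [s]. /d/ is a stop between vowels /u/ and /e/, so it spirantizes to the fricative [z]. /t/ is a stop between vowels /e/ and /o/, so it spirantizes to the fricative [s]. → [fiasuuzeso].
/oxiidiedozmubol/: /d/ is a stop between vowels /i/ and /i/, so it spirantizes to the fricative [z]. /d/ is a stop between vowels /e/ and /o/, so it spirantizes to the fricative [z]. /b/ is a stop between vowels /u/ and /o/, so it spirantizes to the fricative [v]. → [oxiiziezozmuvol].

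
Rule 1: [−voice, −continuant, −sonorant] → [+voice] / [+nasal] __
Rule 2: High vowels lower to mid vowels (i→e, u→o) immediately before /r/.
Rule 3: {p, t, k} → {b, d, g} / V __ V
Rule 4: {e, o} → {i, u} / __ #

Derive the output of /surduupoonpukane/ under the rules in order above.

Rule 1 (post-nasal voicing): /p/ is a voiceless stop immediately after the nasal /n/, so it voices to [b]. /surduupoonpukane/ → surduupoonbukane.
Rule 2 (pre-rhotic lowering): /u/ is a high vowel immediately before /r/, so it lowers to [o]. /surduupoonbukane/ → sorduupoonbukane.
Rule 3 (intervocalic voicing): /p/ is a voiceless stop between vowels /u/ and /o/, so it voices to [b]. /k/ is a voiceless stop between vowels /u/ and /a/, so it voices to [g]. /sorduupoonbukane/ → sorduuboonbugane.
Rule 4 (final vowel raising): /e/ is a mid vowel in word-final position, so it raises to [i]. /sorduuboonbugane/ → sorduuboonbugani.

sorduuboonbugani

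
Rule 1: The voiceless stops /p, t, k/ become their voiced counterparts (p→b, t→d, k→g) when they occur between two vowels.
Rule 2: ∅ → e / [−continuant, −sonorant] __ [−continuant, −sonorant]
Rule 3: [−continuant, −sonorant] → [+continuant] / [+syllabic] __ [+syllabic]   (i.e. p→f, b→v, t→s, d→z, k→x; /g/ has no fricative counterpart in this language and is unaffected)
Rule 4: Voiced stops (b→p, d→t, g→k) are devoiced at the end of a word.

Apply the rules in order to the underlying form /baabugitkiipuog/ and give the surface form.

baavugisexiivuok

Rule 1 (intervocalic voicing): /p/ is a voiceless stop between vowels /i/ and /u/, so it voices to [b]. /baabugitkiipuog/ → baabugitkiibuog.
Rule 2 (stop-cluster e-epenthesis): /t/ and /k/ form a stop–stop cluster, so [e] is inserted between them. /baabugitkiibuog/ → baabugitekiibuog.
Rule 3 (intervocalic spirantization): /b/ is a stop between vowels /a/ and /u/, so it spirantizes to the fricative [v]. /t/ is a stop between vowels /i/ and /e/, so it spirantizes to the fricative [s]. /k/ is a stop between vowels /e/ and /i/, so it spirantizes to the fricative [x]. /b/ is a stop between vowels /i/ and /u/, so it spirantizes to the fricative [v]. /baabugitekiibuog/ → baavugisexiivuog.
Rule 4 (final devoicing): /g/ is a voiced stop in word-final position, so it devoices to [k]. /baavugisexiivuog/ → baavugisexiivuok.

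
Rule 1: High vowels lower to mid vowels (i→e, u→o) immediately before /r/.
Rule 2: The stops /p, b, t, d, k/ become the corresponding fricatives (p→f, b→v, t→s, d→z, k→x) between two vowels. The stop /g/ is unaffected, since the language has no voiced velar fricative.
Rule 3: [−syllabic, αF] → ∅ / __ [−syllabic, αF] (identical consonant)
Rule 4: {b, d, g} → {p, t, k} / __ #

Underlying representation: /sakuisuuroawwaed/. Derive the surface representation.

Rule 1 (pre-rhotic lowering): /u/ is a high vowel immediately before /r/, so it lowers to [o]. /sakuisuuroawwaed/ → sakuisuoroawwaed.
Rule 2 (intervocalic spirantization): /k/ is a stop between vowels /a/ and /u/, so it spirantizes to the fricative [x]. /sakuisuoroawwaed/ → saxuisuoroawwaed.
Rule 3 (degemination): /ww/ is a geminate; the first /w/ deletes. /saxuisuoroawwaed/ → saxuisuoroawaed.
Rule 4 (final devoicing): /d/ is a voiced stop in word-final position, so it devoices to [t]. /saxuisuoroawaed/ → saxuisuoroawaet.

saxuisuoroawaet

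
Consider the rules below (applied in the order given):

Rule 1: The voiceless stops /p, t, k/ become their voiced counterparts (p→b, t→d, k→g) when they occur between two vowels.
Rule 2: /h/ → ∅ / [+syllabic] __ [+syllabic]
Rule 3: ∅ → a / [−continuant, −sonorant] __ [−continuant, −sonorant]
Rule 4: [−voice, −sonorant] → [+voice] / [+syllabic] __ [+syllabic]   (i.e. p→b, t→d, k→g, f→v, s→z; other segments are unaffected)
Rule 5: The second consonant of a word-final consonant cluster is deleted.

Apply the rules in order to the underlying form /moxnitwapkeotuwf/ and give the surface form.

moxnitwabageoduw

Rule 1 (intervocalic voicing): /t/ is a voiceless stop between vowels /o/ and /u/, so it voices to [d]. /moxnitwapkeotuwf/ → moxnitwapkeoduwf.
Rule 2 (intervocalic h-deletion): no segment meets the environment; /moxnitwapkeoduwf/ is unchanged.
Rule 3 (stop-cluster a-epenthesis): /p/ and /k/ form a stop–stop cluster, so [a] is inserted between them. /moxnitwapkeoduwf/ → moxnitwapakeoduwf.
Rule 4 (intervocalic voicing): /p/ is a voiceless obstruent between vowels /a/ and /a/, so it voices to [b]. /k/ is a voiceless obstruent between vowels /a/ and /e/, so it voices to [g]. /moxnitwapakeoduwf/ → moxnitwabageoduwf.
Rule 5 (final cluster simplification): /f/ is the second consonant of a word-final cluster /wf/, so it deletes. /moxnitwabageoduwf/ → moxnitwabageoduw.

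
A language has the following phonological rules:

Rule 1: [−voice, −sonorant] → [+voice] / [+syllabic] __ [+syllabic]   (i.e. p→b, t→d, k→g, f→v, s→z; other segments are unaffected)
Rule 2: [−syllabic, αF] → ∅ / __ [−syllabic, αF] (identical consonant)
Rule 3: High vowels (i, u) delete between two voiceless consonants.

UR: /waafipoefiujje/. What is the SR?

Rule 1 (intervocalic voicing): /f/ is a voiceless obstruent between vowels /a/ and /i/, so it voices to [v]. /p/ is a voiceless obstruent between vowels /i/ and /o/, so it voices to [b]. /f/ is a voiceless obstruent between vowels /e/ and /i/, so it voices to [v]. /waafipoefiujje/ → waaviboeviujje.
Rule 2 (degemination): /jj/ is a geminate; the first /j/ deletes. /waaviboeviujje/ → waaviboeviuje.
Rule 3 (high vowel syncope): no segment meets the environment; /waaviboeviuje/ is unchanged.

waaviboeviuje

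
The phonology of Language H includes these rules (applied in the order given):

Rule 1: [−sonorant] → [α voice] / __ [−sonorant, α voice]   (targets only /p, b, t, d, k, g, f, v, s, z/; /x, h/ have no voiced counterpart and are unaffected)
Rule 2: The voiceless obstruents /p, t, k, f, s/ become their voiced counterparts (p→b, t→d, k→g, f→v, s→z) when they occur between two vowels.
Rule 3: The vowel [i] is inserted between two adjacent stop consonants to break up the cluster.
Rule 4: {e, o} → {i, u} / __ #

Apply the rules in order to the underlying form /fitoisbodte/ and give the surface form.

Rule 1 (regressive voicing assimilation): /s/ precedes the voiced obstruent /b/, so it voices to [z] by assimilation. /d/ precedes the voiceless obstruent /t/, so it devoices to [t] by assimilation. /fitoisbodte/ → fitoizbotte.
Rule 2 (intervocalic voicing): /t/ is a voiceless obstruent between vowels /i/ and /o/, so it voices to [d]. /fitoizbotte/ → fidoizbotte.
Rule 3 (stop-cluster i-epenthesis): /t/ and /t/ form a stop–stop cluster, so [i] is inserted between them. /fidoizbotte/ → fidoizbotite.
Rule 4 (final vowel raising): /e/ is a mid vowel in word-final position, so it raises to [i]. /fidoizbotite/ → fidoizbotiti.

fidoizbotiti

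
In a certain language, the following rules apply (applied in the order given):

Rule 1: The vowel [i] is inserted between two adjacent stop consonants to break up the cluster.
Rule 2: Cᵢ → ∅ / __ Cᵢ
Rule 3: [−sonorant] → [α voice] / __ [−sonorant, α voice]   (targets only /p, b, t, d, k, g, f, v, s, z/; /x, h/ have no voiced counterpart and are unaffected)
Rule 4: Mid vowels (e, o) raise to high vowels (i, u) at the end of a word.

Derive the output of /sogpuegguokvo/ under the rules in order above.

sogipuegiguogvu

Rule 1 (stop-cluster i-epenthesis): /g/ and /p/ form a stop–stop cluster, so [i] is inserted between them. /g/ and /g/ form a stop–stop cluster, so [i] is inserted between them. /sogpuegguokvo/ → sogipuegiguokvo.
Rule 2 (degemination): no segment meets the environment; /sogipuegiguokvo/ is unchanged.
Rule 3 (regressive voicing assimilation): /k/ precedes the voiced obstruent /v/, so it voices to [g] by assimilation. /sogipuegiguokvo/ → sogipuegiguogvo.
Rule 4 (final vowel raising): /o/ is a mid vowel in word-final position, so it raises to [u]. /sogipuegiguogvo/ → sogipuegiguogvu.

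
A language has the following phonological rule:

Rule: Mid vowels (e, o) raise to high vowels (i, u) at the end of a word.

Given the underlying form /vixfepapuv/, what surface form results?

No segment of /vixfepapuv/ meets the structural description of the rule, so the form surfaces unchanged.

vixfepapuv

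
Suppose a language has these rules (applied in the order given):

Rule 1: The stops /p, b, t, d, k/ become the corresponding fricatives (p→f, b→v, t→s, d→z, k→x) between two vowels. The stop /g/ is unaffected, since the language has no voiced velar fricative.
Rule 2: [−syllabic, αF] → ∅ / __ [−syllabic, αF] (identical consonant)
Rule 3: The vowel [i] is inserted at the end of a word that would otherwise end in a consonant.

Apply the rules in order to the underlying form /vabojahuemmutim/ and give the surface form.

Rule 1 (intervocalic spirantization): /b/ is a stop between vowels /a/ and /o/, so it spirantizes to the fricative [v]. /t/ is a stop between vowels /u/ and /i/, so it spirantizes to the fricative [s]. /vabojahuemmutim/ → vavojahuemmusim.
Rule 2 (degemination): /mm/ is a geminate; the first /m/ deletes. /vavojahuemmusim/ → vavojahuemusim.
Rule 3 (final i-epenthesis): the form ends in the consonant /m/, so [i] is inserted word-finally. /vavojahuemusim/ → vavojahuemusimi.

vavojahuemusimi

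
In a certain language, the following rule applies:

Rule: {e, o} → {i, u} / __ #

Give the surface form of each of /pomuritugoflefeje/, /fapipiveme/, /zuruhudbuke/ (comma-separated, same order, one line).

pomuritugoflefeji, fapipivemi, zuruhudbuki

/pomuritugoflefeje/: /e/ is a mid vowel in word-final position, so it raises to [i]. → [pomuritugoflefeji].
/fapipiveme/: /e/ is a mid vowel in word-final position, so it raises to [i]. → [fapipivemi].
/zuruhudbuke/: /e/ is a mid vowel in word-final position, so it raises to [i]. → [zuruhudbuki].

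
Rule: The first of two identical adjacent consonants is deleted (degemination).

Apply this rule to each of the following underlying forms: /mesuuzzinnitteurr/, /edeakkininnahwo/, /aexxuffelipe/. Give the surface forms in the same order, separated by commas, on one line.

/mesuuzzinnitteurr/: /zz/ is a geminate; the first /z/ deletes. /nn/ is a geminate; the first /n/ deletes. /tt/ is a geminate; the first /t/ deletes. /rr/ is a geminate; the first /r/ deletes. → [mesuuziniteur].
/edeakkininnahwo/: /kk/ is a geminate; the first /k/ deletes. /nn/ is a geminate; the first /n/ deletes. → [edeakininahwo].
/aexxuffelipe/: /xx/ is a geminate; the first /x/ deletes. /ff/ is a geminate; the first /f/ deletes. → [aexufelipe].

mesuuziniteur, edeakininahwo, aexufelipe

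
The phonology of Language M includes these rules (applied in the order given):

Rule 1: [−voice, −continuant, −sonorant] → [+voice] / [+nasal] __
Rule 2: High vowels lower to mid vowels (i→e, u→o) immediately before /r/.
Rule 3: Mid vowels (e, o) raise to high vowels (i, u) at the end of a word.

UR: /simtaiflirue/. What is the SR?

Rule 1 (post-nasal voicing): /t/ is a voiceless stop immediately after the nasal /m/, so it voices to [d]. /simtaiflirue/ → simdaiflirue.
Rule 2 (pre-rhotic lowering): /i/ is a high vowel immediately before /r/, so it lowers to [e]. /simdaiflirue/ → simdaiflerue.
Rule 3 (final vowel raising): /e/ is a mid vowel in word-final position, so it raises to [i]. /simdaiflerue/ → simdaiflerui.

simdaiflerui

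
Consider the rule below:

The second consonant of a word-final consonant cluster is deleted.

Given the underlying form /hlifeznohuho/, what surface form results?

hlifeznohuho

No segment of /hlifeznohuho/ meets the structural description of the rule, so the form surfaces unchanged.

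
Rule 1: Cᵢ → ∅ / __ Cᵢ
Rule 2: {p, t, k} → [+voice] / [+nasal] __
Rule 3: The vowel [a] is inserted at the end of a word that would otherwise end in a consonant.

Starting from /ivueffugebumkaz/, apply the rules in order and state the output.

Rule 1 (degemination): /ff/ is a geminate; the first /f/ deletes. /ivueffugebumkaz/ → ivuefugebumkaz.
Rule 2 (post-nasal voicing): /k/ is a voiceless stop immediately after the nasal /m/, so it voices to [g]. /ivuefugebumkaz/ → ivuefugebumgaz.
Rule 3 (final a-epenthesis): the form ends in the consonant /z/, so [a] is inserted word-finally. /ivuefugebumgaz/ → ivuefugebumgaza.

ivuefugebumgaza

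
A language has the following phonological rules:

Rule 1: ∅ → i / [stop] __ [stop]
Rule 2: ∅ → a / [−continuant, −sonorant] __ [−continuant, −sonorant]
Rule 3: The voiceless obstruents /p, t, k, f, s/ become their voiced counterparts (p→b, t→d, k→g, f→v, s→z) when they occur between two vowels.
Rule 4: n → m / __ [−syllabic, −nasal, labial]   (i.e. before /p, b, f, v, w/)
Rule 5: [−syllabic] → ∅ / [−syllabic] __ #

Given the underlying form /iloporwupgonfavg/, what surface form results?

iloborwubigomfav

Rule 1 (stop-cluster i-epenthesis): /p/ and /g/ form a stop–stop cluster, so [i] is inserted between them. /iloporwupgonfavg/ → iloporwupigonfavg.
Rule 2 (stop-cluster a-epenthesis): no segment meets the environment; /iloporwupigonfavg/ is unchanged.
Rule 3 (intervocalic voicing): /p/ is a voiceless obstruent between vowels /o/ and /o/, so it voices to [b]. /p/ is a voiceless obstruent between vowels /u/ and /i/, so it voices to [b]. /iloporwupigonfavg/ → iloborwubigonfavg.
Rule 4 (nasal place assimilation): /n/ precedes the labial consonant /f/, so it assimilates in place to [m]. /iloborwubigonfavg/ → iloborwubigomfavg.
Rule 5 (final cluster simplification): /g/ is the second consonant of a word-final cluster /vg/, so it deletes. /iloborwubigomfavg/ → iloborwubigomfav.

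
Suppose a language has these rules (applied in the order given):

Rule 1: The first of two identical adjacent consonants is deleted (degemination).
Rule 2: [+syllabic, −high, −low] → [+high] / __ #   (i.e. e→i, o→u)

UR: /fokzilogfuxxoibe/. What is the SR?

fokzilogfuxoibi

Rule 1 (degemination): /xx/ is a geminate; the first /x/ deletes. /fokzilogfuxxoibe/ → fokzilogfuxoibe.
Rule 2 (final vowel raising): /e/ is a mid vowel in word-final position, so it raises to [i]. /fokzilogfuxoibe/ → fokzilogfuxoibi.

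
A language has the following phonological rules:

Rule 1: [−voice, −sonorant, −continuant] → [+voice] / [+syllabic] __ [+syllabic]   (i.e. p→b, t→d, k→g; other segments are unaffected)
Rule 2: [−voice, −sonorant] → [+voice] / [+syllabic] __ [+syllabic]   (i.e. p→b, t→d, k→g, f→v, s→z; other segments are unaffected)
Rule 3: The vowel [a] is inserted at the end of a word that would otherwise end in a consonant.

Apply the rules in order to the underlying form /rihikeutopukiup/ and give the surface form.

rihigeudobugiupa

Rule 1 (intervocalic voicing): /k/ is a voiceless stop between vowels /i/ and /e/, so it voices to [g]. /t/ is a voiceless stop between vowels /u/ and /o/, so it voices to [d]. /p/ is a voiceless stop between vowels /o/ and /u/, so it voices to [b]. /k/ is a voiceless stop between vowels /u/ and /i/, so it voices to [g]. /rihikeutopukiup/ → rihigeudobugiup.
Rule 2 (intervocalic voicing): no segment meets the environment; /rihigeudobugiup/ is unchanged.
Rule 3 (final a-epenthesis): the form ends in the consonant /p/, so [a] is inserted word-finally. /rihigeudobugiup/ → rihigeudobugiupa.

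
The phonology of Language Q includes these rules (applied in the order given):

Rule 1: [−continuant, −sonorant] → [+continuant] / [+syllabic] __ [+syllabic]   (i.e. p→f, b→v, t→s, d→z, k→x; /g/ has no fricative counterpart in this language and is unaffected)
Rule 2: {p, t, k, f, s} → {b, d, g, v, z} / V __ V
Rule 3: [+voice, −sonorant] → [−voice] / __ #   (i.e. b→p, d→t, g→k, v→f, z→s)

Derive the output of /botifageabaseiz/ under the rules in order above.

bozivageavazeis

Rule 1 (intervocalic spirantization): /t/ is a stop between vowels /o/ and /i/, so it spirantizes to the fricative [s]. /b/ is a stop between vowels /a/ and /a/, so it spirantizes to the fricative [v]. /botifageabaseiz/ → bosifageavaseiz.
Rule 2 (intervocalic voicing): /s/ is a voiceless obstruent between vowels /o/ and /i/, so it voices to [z]. /f/ is a voiceless obstruent between vowels /i/ and /a/, so it voices to [v]. /s/ is a voiceless obstruent between vowels /a/ and /e/, so it voices to [z]. /bosifageavaseiz/ → bozivageavazeiz.
Rule 3 (final devoicing): /z/ is a voiced obstruent in word-final position, so it devoices to [s]. /bozivageavazeiz/ → bozivageavazeis.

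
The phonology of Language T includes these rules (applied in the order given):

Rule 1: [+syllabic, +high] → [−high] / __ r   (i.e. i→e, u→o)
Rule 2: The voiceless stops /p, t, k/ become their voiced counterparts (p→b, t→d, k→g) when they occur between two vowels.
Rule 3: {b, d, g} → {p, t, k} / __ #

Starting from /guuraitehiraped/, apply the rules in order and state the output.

Rule 1 (pre-rhotic lowering): /u/ is a high vowel immediately before /r/, so it lowers to [o]. /i/ is a high vowel immediately before /r/, so it lowers to [e]. /guuraitehiraped/ → guoraiteheraped.
Rule 2 (intervocalic voicing): /t/ is a voiceless stop between vowels /i/ and /e/, so it voices to [d]. /p/ is a voiceless stop between vowels /a/ and /e/, so it voices to [b]. /guoraiteheraped/ → guoraideherabed.
Rule 3 (final devoicing): /d/ is a voiced stop in word-final position, so it devoices to [t]. /guoraideherabed/ → guoraideherabet.

guoraideherabet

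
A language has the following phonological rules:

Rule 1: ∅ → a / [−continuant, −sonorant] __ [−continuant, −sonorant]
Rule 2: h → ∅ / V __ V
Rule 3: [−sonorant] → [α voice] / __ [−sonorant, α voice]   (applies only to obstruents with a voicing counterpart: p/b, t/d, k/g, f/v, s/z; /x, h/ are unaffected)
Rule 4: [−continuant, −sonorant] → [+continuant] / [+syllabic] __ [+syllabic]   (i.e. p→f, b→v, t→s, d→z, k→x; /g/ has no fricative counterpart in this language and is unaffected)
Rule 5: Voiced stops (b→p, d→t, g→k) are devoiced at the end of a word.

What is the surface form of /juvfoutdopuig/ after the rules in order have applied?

juffousazofuik

Rule 1 (stop-cluster a-epenthesis): /t/ and /d/ form a stop–stop cluster, so [a] is inserted between them. /juvfoutdopuig/ → juvfoutadopuig.
Rule 2 (intervocalic h-deletion): no segment meets the environment; /juvfoutadopuig/ is unchanged.
Rule 3 (regressive voicing assimilation): /v/ precedes the voiceless obstruent /f/, so it devoices to [f] by assimilation. /juvfoutadopuig/ → juffoutadopuig.
Rule 4 (intervocalic spirantization): /t/ is a stop between vowels /u/ and /a/, so it spirantizes to the fricative [s]. /d/ is a stop between vowels /a/ and /o/, so it spirantizes to the fricative [z]. /p/ is a stop between vowels /o/ and /u/, so it spirantizes to the fricative [f]. /juffoutadopuig/ → juffousazofuig.
Rule 5 (final devoicing): /g/ is a voiced stop in word-final position, so it devoices to [k]. /juffousazofuig/ → juffousazofuik.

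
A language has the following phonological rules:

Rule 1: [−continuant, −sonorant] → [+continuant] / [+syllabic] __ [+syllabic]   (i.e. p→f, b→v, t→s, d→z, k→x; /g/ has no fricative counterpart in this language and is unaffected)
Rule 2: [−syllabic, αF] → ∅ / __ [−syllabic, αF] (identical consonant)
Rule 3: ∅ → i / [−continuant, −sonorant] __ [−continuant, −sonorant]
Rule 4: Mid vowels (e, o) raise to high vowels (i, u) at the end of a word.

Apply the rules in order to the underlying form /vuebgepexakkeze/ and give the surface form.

vuebigefexakezi

Rule 1 (intervocalic spirantization): /p/ is a stop between vowels /e/ and /e/, so it spirantizes to the fricative [f]. /vuebgepexakkeze/ → vuebgefexakkeze.
Rule 2 (degemination): /kk/ is a geminate; the first /k/ deletes. /vuebgefexakkeze/ → vuebgefexakeze.
Rule 3 (stop-cluster i-epenthesis): /b/ and /g/ form a stop–stop cluster, so [i] is inserted between them. /vuebgefexakeze/ → vuebigefexakeze.
Rule 4 (final vowel raising): /e/ is a mid vowel in word-final position, so it raises to [i]. /vuebigefexakeze/ → vuebigefexakezi.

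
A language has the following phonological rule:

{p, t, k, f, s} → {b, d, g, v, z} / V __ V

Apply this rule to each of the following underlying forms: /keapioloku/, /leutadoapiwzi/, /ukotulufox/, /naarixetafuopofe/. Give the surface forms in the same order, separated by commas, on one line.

/keapioloku/: /p/ is a voiceless obstruent between vowels /a/ and /i/, so it voices to [b]. /k/ is a voiceless obstruent between vowels /o/ and /u/, so it voices to [g]. → [keabiologu].
/leutadoapiwzi/: /t/ is a voiceless obstruent between vowels /u/ and /a/, so it voices to [d]. /p/ is a voiceless obstruent between vowels /a/ and /i/, so it voices to [b]. → [leudadoabiwzi].
/ukotulufox/: /k/ is a voiceless obstruent between vowels /u/ and /o/, so it voices to [g]. /t/ is a voiceless obstruent between vowels /o/ and /u/, so it voices to [d]. /f/ is a voiceless obstruent between vowels /u/ and /o/, so it voices to [v]. → [ugoduluvox].
/naarixetafuopofe/: /t/ is a voiceless obstruent between vowels /e/ and /a/, so it voices to [d]. /f/ is a voiceless obstruent between vowels /a/ and /u/, so it voices to [v]. /p/ is a voiceless obstruent between vowels /o/ and /o/, so it voices to [b]. /f/ is a voiceless obstruent between vowels /o/ and /e/, so it voices to [v]. → [naarixedavuobove].

keabiologu, leudadoabiwzi, ugoduluvox, naarixedavuobove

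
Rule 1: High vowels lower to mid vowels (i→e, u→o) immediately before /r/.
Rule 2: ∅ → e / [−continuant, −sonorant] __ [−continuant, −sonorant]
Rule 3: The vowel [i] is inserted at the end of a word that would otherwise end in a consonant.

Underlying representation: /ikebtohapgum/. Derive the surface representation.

ikebetohapegumi

Rule 1 (pre-rhotic lowering): no segment meets the environment; /ikebtohapgum/ is unchanged.
Rule 2 (stop-cluster e-epenthesis): /b/ and /t/ form a stop–stop cluster, so [e] is inserted between them. /p/ and /g/ form a stop–stop cluster, so [e] is inserted between them. /ikebtohapgum/ → ikebetohapegum.
Rule 3 (final i-epenthesis): the form ends in the consonant /m/, so [i] is inserted word-finally. /ikebetohapegum/ → ikebetohapegumi.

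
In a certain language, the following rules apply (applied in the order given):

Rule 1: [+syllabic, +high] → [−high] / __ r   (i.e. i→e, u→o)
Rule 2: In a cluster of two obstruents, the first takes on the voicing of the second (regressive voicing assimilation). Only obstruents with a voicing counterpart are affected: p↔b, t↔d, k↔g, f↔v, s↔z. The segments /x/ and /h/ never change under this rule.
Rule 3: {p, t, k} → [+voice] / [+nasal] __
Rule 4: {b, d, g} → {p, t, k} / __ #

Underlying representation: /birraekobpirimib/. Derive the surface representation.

Rule 1 (pre-rhotic lowering): /i/ is a high vowel immediately before /r/, so it lowers to [e]. /i/ is a high vowel immediately before /r/, so it lowers to [e]. /birraekobpirimib/ → berraekobperimib.
Rule 2 (regressive voicing assimilation): /b/ precedes the voiceless obstruent /p/, so it devoices to [p] by assimilation. /berraekobperimib/ → berraekopperimib.
Rule 3 (post-nasal voicing): no segment meets the environment; /berraekopperimib/ is unchanged.
Rule 4 (final devoicing): /b/ is a voiced stop in word-final position, so it devoices to [p]. /berraekopperimib/ → berraekopperimip.

berraekopperimip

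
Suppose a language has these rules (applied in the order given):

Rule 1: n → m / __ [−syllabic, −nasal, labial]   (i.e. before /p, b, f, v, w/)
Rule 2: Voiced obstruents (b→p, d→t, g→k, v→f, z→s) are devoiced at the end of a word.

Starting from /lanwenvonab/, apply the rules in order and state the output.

Rule 1 (nasal place assimilation): /n/ precedes the labial consonant /w/, so it assimilates in place to [m]. /n/ precedes the labial consonant /v/, so it assimilates in place to [m]. /lanwenvonab/ → lamwemvonab.
Rule 2 (final devoicing): /b/ is a voiced obstruent in word-final position, so it devoices to [p]. /lamwemvonab/ → lamwemvonap.

lamwemvonap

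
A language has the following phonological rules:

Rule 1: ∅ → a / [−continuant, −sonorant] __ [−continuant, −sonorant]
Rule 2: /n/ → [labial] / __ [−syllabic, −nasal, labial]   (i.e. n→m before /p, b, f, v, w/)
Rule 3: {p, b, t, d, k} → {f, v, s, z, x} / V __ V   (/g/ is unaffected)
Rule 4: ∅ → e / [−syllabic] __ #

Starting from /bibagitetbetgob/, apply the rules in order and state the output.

Rule 1 (stop-cluster a-epenthesis): /t/ and /b/ form a stop–stop cluster, so [a] is inserted between them. /t/ and /g/ form a stop–stop cluster, so [a] is inserted between them. /bibagitetbetgob/ → bibagitetabetagob.
Rule 2 (nasal place assimilation): no segment meets the environment; /bibagitetabetagob/ is unchanged.
Rule 3 (intervocalic spirantization): /b/ is a stop between vowels /i/ and /a/, so it spirantizes to the fricative [v]. /t/ is a stop between vowels /i/ and /e/, so it spirantizes to the fricative [s]. /t/ is a stop between vowels /e/ and /a/, so it spirantizes to the fricative [s]. /b/ is a stop between vowels /a/ and /e/, so it spirantizes to the fricative [v]. /t/ is a stop between vowels /e/ and /a/, so it spirantizes to the fricative [s]. /bibagitetabetagob/ → bivagisesavesagob.
Rule 4 (final e-epenthesis): the form ends in the consonant /b/, so [e] is inserted word-finally. /bivagisesavesagob/ → bivagisesavesagobe.

bivagisesavesagobe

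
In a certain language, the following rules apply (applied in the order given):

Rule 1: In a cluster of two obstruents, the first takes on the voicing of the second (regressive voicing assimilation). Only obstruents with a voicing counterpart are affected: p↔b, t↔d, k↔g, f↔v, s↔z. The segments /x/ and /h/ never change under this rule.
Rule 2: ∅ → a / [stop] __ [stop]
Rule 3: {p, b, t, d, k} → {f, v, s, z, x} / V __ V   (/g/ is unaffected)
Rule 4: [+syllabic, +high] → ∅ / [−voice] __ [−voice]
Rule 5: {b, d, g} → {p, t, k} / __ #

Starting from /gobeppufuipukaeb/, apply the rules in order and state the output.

govefaffuifxaep

Rule 1 (regressive voicing assimilation): no segment meets the environment; /gobeppufuipukaeb/ is unchanged.
Rule 2 (stop-cluster a-epenthesis): /p/ and /p/ form a stop–stop cluster, so [a] is inserted between them. /gobeppufuipukaeb/ → gobepapufuipukaeb.
Rule 3 (intervocalic spirantization): /b/ is a stop between vowels /o/ and /e/, so it spirantizes to the fricative [v]. /p/ is a stop between vowels /e/ and /a/, so it spirantizes to the fricative [f]. /p/ is a stop between vowels /a/ and /u/, so it spirantizes to the fricative [f]. /p/ is a stop between vowels /i/ and /u/, so it spirantizes to the fricative [f]. /k/ is a stop between vowels /u/ and /a/, so it spirantizes to the fricative [x]. /gobepapufuipukaeb/ → govefafufuifuxaeb.
Rule 4 (high vowel syncope): /u/ is a high vowel flanked by voiceless consonants /f/ and /f/, so it deletes. /u/ is a high vowel flanked by voiceless consonants /f/ and /x/, so it deletes. /govefafufuifuxaeb/ → govefaffuifxaeb.
Rule 5 (final devoicing): /b/ is a voiced stop in word-final position, so it devoices to [p]. /govefaffuifxaeb/ → govefaffuifxaep.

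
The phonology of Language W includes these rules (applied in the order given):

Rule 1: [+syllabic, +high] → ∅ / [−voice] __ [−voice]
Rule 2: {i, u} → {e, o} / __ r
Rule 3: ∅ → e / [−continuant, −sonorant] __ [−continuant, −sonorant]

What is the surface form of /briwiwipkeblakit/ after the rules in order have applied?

briwiwipekeblaket

Rule 1 (high vowel syncope): /i/ is a high vowel flanked by voiceless consonants /k/ and /t/, so it deletes. /briwiwipkeblakit/ → briwiwipkeblakt.
Rule 2 (pre-rhotic lowering): no segment meets the environment; /briwiwipkeblakt/ is unchanged.
Rule 3 (stop-cluster e-epenthesis): /p/ and /k/ form a stop–stop cluster, so [e] is inserted between them. /k/ and /t/ form a stop–stop cluster, so [e] is inserted between them. /briwiwipkeblakt/ → briwiwipekeblaket.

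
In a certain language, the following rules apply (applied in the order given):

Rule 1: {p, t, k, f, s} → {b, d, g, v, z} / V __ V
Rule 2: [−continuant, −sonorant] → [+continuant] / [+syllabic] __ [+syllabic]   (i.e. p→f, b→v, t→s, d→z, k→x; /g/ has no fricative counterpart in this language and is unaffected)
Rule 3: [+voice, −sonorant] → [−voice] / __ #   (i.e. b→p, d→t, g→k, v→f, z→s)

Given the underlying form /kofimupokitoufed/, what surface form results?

Rule 1 (intervocalic voicing): /f/ is a voiceless obstruent between vowels /o/ and /i/, so it voices to [v]. /p/ is a voiceless obstruent between vowels /u/ and /o/, so it voices to [b]. /k/ is a voiceless obstruent between vowels /o/ and /i/, so it voices to [g]. /t/ is a voiceless obstruent between vowels /i/ and /o/, so it voices to [d]. /f/ is a voiceless obstruent between vowels /u/ and /e/, so it voices to [v]. /kofimupokitoufed/ → kovimubogidouved.
Rule 2 (intervocalic spirantization): /b/ is a stop between vowels /u/ and /o/, so it spirantizes to the fricative [v]. /d/ is a stop between vowels /i/ and /o/, so it spirantizes to the fricative [z]. /kovimubogidouved/ → kovimuvogizouved.
Rule 3 (final devoicing): /d/ is a voiced obstruent in word-final position, so it devoices to [t]. /kovimuvogizouved/ → kovimuvogizouvet.

kovimuvogizouvet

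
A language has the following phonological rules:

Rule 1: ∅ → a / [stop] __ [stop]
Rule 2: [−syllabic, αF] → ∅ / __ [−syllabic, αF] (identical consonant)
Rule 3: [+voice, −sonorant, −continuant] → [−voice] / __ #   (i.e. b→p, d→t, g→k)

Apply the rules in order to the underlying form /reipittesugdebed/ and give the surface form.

Rule 1 (stop-cluster a-epenthesis): /t/ and /t/ form a stop–stop cluster, so [a] is inserted between them. /g/ and /d/ form a stop–stop cluster, so [a] is inserted between them. /reipittesugdebed/ → reipitatesugadebed.
Rule 2 (degemination): no segment meets the environment; /reipitatesugadebed/ is unchanged.
Rule 3 (final devoicing): /d/ is a voiced stop in word-final position, so it devoices to [t]. /reipitatesugadebed/ → reipitatesugadebet.

reipitatesugadebet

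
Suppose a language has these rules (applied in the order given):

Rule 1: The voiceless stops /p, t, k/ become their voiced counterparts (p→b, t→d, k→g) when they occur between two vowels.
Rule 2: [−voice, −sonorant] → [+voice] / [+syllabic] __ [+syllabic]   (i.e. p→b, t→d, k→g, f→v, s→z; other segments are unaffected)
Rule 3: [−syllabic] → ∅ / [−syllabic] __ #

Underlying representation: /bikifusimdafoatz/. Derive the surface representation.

Rule 1 (intervocalic voicing): /k/ is a voiceless stop between vowels /i/ and /i/, so it voices to [g]. /bikifusimdafoatz/ → bigifusimdafoatz.
Rule 2 (intervocalic voicing): /f/ is a voiceless obstruent between vowels /i/ and /u/, so it voices to [v]. /s/ is a voiceless obstruent between vowels /u/ and /i/, so it voices to [z]. /f/ is a voiceless obstruent between vowels /a/ and /o/, so it voices to [v]. /bigifusimdafoatz/ → bigivuzimdavoatz.
Rule 3 (final cluster simplification): /z/ is the second consonant of a word-final cluster /tz/, so it deletes. /bigivuzimdavoatz/ → bigivuzimdavoat.

bigivuzimdavoat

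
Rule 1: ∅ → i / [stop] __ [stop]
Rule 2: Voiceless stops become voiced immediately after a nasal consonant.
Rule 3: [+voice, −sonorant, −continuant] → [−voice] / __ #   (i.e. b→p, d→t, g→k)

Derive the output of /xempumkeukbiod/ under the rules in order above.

xembumgeukibiot

Rule 1 (stop-cluster i-epenthesis): /k/ and /b/ form a stop–stop cluster, so [i] is inserted between them. /xempumkeukbiod/ → xempumkeukibiod.
Rule 2 (post-nasal voicing): /p/ is a voiceless stop immediately after the nasal /m/, so it voices to [b]. /k/ is a voiceless stop immediately after the nasal /m/, so it voices to [g]. /xempumkeukibiod/ → xembumgeukibiod.
Rule 3 (final devoicing): /d/ is a voiced stop in word-final position, so it devoices to [t]. /xembumgeukibiod/ → xembumgeukibiot.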